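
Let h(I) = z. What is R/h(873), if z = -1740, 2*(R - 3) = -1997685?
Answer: 665893/1160 ≈ 574.05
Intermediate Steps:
R = -1997679/2 (R = 3 + (1/2)*(-1997685) = 3 - 1997685/2 = -1997679/2 ≈ -9.9884e+5)
h(I) = -1740
R/h(873) = -1997679/2/(-1740) = -1997679/2*(-1/1740) = 665893/1160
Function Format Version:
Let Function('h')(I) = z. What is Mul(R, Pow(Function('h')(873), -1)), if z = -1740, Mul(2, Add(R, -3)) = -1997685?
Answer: Rational(665893, 1160) ≈ 574.05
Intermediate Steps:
R = Rational(-1997679, 2) (R = Add(3, Mul(Rational(1, 2), -1997685)) = Add(3, Rational(-1997685, 2)) = Rational(-1997679, 2) ≈ -9.9884e+5)
Function('h')(I) = -1740
Mul(R, Pow(Function('h')(873), -1)) = Mul(Rational(-1997679, 2), Pow(-1740, -1)) = Mul(Rational(-1997679, 2), Rational(-1, 1740)) = Rational(665893, 1160)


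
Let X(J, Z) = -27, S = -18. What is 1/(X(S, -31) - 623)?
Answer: -1/650 ≈ -0.0015385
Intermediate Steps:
1/(X(S, -31) - 623) = 1/(-27 - 623) = 1/(-650) = -1/650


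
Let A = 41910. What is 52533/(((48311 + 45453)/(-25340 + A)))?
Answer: 435235905/46882 ≈ 9283.6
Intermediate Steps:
52533/(((48311 + 45453)/(-25340 + A))) = 52533/(((48311 + 45453)/(-25340 + 41910))) = 52533/((93764/16570)) = 52533/((93764*(1/16570))) = 52533/(46882/8285) = 52533*(8285/46882) = 435235905/46882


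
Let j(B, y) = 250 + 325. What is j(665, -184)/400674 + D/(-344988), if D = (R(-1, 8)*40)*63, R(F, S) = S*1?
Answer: -31266745/548522706 ≈ -0.057002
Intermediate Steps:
R(F, S) = S
D = 20160 (D = (8*40)*63 = 320*63 = 20160)
j(B, y) = 575
j(665, -184)/400674 + D/(-344988) = 575/400674 + 20160/(-344988) = 575*(1/400674) + 20160*(-1/344988) = 575/400674 - 80/1369 = -31266745/548522706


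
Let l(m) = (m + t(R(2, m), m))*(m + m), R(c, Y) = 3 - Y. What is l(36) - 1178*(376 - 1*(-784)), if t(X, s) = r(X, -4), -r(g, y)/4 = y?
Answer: -1362736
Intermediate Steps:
r(g, y) = -4*y
t(X, s) = 16 (t(X, s) = -4*(-4) = 16)
l(m) = 2*m*(16 + m) (l(m) = (m + 16)*(m + m) = (16 + m)*(2*m) = 2*m*(16 + m))
l(36) - 1178*(376 - 1*(-784)) = 2*36*(16 + 36) - 1178*(376 - 1*(-784)) = 2*36*52 - 1178*(376 + 784) = 3744 - 1178*1160 = 3744 - 1366480 = -1362736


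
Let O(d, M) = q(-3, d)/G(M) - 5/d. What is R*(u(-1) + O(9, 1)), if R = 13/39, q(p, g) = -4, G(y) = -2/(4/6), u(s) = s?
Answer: -2/27 ≈ -0.074074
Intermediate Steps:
G(y) = -3 (G(y) = -2/(4*(⅙)) = -2/⅔ = -2*3/2 = -3)
O(d, M) = 4/3 - 5/d (O(d, M) = -4/(-3) - 5/d = -4*(-⅓) - 5/d = 4/3 - 5/d)
R = ⅓ (R = 13*(1/39) = ⅓ ≈ 0.33333)
R*(u(-1) + O(9, 1)) = (-1 + (4/3 - 5/9))/3 = (-1 + 7/9)/3 = (⅓)*(-2/9) = -2/27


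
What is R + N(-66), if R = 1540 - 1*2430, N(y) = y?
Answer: -956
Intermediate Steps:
R = -890 (R = 1540 - 2430 = -890)
R + N(-66) = -890 - 66 = -956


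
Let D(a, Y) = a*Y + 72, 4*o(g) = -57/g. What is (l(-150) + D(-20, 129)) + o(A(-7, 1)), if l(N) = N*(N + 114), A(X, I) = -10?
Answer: 115737/40 ≈ 2893.4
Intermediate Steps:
o(g) = -57/(4*g) (o(g) = (-57/g)/4 = -57/(4*g))
D(a, Y) = 72 + Y*a (D(a, Y) = Y*a + 72 = 72 + Y*a)
l(N) = N*(114 + N)
(l(-150) + D(-20, 129)) + o(A(-7, 1)) = (-150*(114 - 150) + (72 + 129*(-20))) - 57/4/(-10) = (-150*(-36) + (72 - 2580)) - 57/4*(-⅒) = (5400 - 2508) + 57/40 = 2892 + 57/40 = 115737/40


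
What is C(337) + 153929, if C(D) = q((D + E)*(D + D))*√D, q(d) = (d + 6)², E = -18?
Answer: 153929 + 46230160144*√337 ≈ 8.4867e+11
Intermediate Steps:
q(d) = (6 + d)²
C(D) = √D*(6 + 2*D*(-18 + D))² (C(D) = (6 + (D - 18)*(D + D))²*√D = (6 + (-18 + D)*(2*D))²*√D = (6 + 2*D*(-18 + D))²*√D = √D*(6 + 2*D*(-18 + D))²)
C(337) + 153929 = 4*√337*(3 + 337*(-18 + 337))² + 153929 = 4*√337*(3 + 337*319)² + 153929 = 4*√337*(3 + 107503)² + 153929 = 4*√337*107506² + 153929 = 4*√337*11557540036 + 153929 = 46230160144*√337 + 153929 = 153929 + 46230160144*√337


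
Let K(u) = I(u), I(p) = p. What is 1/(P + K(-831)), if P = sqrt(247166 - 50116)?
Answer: -831/493511 - 5*sqrt(7882)/493511 ≈ -0.0025833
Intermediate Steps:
K(u) = u
P = 5*sqrt(7882) (P = sqrt(197050) = 5*sqrt(7882) ≈ 443.90)
1/(P + K(-831)) = 1/(5*sqrt(7882) - 831) = 1/(-831 + 5*sqrt(7882))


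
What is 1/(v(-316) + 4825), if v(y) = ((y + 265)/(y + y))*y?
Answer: 2/9599 ≈ 0.00020836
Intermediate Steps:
v(y) = 265/2 + y/2 (v(y) = ((265 + y)/((2*y)))*y = ((265 + y)*(1/(2*y)))*y = ((265 + y)/(2*y))*y = 265/2 + y/2)
1/(v(-316) + 4825) = 1/((265/2 + (½)*(-316)) + 4825) = 1/((265/2 - 158) + 4825) = 1/(-51/2 + 4825) = 1/(9599/2) = 2/9599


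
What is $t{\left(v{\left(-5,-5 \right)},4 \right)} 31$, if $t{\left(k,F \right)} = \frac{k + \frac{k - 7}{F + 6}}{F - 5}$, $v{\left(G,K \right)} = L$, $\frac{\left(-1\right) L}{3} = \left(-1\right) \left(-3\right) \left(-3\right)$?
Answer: $-899$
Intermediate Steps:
$L = 27$ ($L = - 3 \left(-1\right) \left(-3\right) \left(-3\right) = - 3 \cdot 3 \left(-3\right) = \left(-3\right) \left(-9\right) = 27$)
$v{\left(G,K \right)} = 27$
$t{\left(k,F \right)} = \frac{k + \frac{-7 + k}{6 + F}}{-5 + F}$
$t{\left(v{\left(-5,-5 \right)},4 \right)} 31 = \frac{-7 + 7 \cdot 27 + 4 \cdot 27}{-30 + 4 + 4^{2}} \cdot 31 = \frac{-7 + 189 + 108}{-30 + 4 + 16} \cdot 31 = \frac{1}{-10} \cdot 290 \cdot 31 = \left(- \frac{1}{10}\right) 290 \cdot 31 = \left(-29\right) 31 = -899$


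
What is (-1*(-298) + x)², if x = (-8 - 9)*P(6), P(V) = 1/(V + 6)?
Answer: 12666481/144 ≈ 87962.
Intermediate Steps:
P(V) = 1/(6 + V)
x = -17/12 (x = (-8 - 9)/(6 + 6) = -17/12 ≈ -1.4167)
(-1*(-298) + x)² = (-1*(-298) - 17/12)² = (298 - 17/12)² = (3559/12)² = 12666481/144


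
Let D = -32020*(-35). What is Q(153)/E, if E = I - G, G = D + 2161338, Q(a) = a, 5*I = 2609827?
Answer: -255/4600121 ≈ -5.5433e-5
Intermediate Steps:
D = 1120700
I = 2609827/5 (I = (1/5)*2609827 = 2609827/5 ≈ 5.2197e+5)
G = 3282038 (G = 1120700 + 2161338 = 3282038)
E = -13800363/5 (E = 2609827/5 - 1*3282038 = 2609827/5 - 3282038 = -13800363/5 ≈ -2.7601e+6)
Q(153)/E = 153/(-13800363/5) = 153*(-5/13800363) = -255/4600121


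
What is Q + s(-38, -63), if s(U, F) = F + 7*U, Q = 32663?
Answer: 32334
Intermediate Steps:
Q + s(-38, -63) = 32663 + (-63 + 7*(-38)) = 32663 + (-63 - 266) = 32663 - 329 = 32334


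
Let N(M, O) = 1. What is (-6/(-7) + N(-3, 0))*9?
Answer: 117/7 ≈ 16.714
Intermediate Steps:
(-6/(-7) + N(-3, 0))*9 = (-6/(-7) + 1)*9 = (-6*(-⅐) + 1)*9 = (6/7 + 1)*9 = (13/7)*9 = 117/7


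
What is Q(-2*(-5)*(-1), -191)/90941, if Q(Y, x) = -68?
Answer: -68/90941 ≈ -0.00074774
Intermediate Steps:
Q(-2*(-5)*(-1), -191)/90941 = -68/90941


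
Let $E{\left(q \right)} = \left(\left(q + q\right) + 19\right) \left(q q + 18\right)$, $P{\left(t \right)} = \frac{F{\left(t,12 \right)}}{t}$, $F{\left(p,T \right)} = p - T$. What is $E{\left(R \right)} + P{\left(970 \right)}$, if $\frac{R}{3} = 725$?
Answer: $\frac{10024066944974}{485} \approx 2.0668 \cdot 10^{10}$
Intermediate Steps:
$R = 2175$ ($R = 3 \cdot 725 = 2175$)
$P{\left(t \right)} = \frac{-12 + t}{t}$ ($P{\left(t \right)} = \frac{t - 12}{t} = \frac{-12 + t}{t}$)
$E{\left(q \right)} = \left(18 + q^{2}\right) \left(19 + 2 q\right)$ ($E{\left(q \right)} = \left(2 q + 19\right) \left(q^{2} + 18\right) = \left(19 + 2 q\right) \left(18 + q^{2}\right) = \left(18 + q^{2}\right) \left(19 + 2 q\right)$)
$E{\left(R \right)} + P{\left(970 \right)} = \left(342 + 2 \cdot 2175^{3} + 19 \cdot 2175^{2} + 36 \cdot 2175\right) + \frac{-12 + 970}{970} = \left(342 + 2 \cdot 10289109375 + 19 \cdot 4730625 + 78300\right) + \frac{1}{970} \cdot 958 = \left(342 + 20578218750 + 89881875 + 78300\right) + \frac{479}{485} = 20668179267 + \frac{479}{485} = \frac{10024066944974}{485}$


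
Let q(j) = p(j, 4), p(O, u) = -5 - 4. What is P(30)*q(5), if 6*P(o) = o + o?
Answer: -90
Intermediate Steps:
p(O, u) = -9
q(j) = -9
P(o) = o/3 (P(o) = (o + o)/6 = (2*o)/6 = o/3)
P(30)*q(5) = ((1/3)*30)*(-9) = 10*(-9) = -90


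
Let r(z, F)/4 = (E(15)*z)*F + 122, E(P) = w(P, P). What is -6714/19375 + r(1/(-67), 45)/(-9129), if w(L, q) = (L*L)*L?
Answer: 413544494/697093125 ≈ 0.59324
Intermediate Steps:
w(L, q) = L³ (w(L, q) = L²*L = L³)
E(P) = P³
r(z, F) = 488 + 13500*F*z (r(z, F) = 4*((15³*z)*F + 122) = 4*((3375*z)*F + 122) = 4*(3375*F*z + 122) = 4*(122 + 3375*F*z) = 488 + 13500*F*z)
-6714/19375 + r(1/(-67), 45)/(-9129) = -6714/19375 + (488 + 13500*45/(-67))/(-9129) = -6714*1/19375 + (488 + 13500*45*(-1/67))*(-1/9129) = -6714/19375 + (488 - 607500/67)*(-1/9129) = -6714/19375 - 574804/67*(-1/9129) = -6714/19375 + 33812/35979 = 413544494/697093125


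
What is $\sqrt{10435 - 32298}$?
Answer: $i \sqrt{21863} \approx 147.86 i$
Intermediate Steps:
$\sqrt{10435 - 32298} = \sqrt{-21863} = i \sqrt{21863}$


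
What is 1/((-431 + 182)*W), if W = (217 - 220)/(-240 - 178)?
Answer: -418/747 ≈ -0.55957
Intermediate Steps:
W = 3/418 (W = -3/(-418) = -3*(-1/418) = 3/418 ≈ 0.0071770)
1/((-431 + 182)*W) = 1/((-431 + 182)*(3/418)) = 1/(-249*3/418) = 1/(-747/418) = -418/747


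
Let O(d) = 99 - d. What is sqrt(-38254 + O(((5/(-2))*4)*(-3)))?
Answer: I*sqrt(38185) ≈ 195.41*I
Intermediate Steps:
sqrt(-38254 + O(((5/(-2))*4)*(-3))) = sqrt(-38254 + (99 - (5/(-2))*4*(-3))) = sqrt(-38254 + (99 - (5*(-1/2))*4*(-3))) = sqrt(-38254 + (99 - (-5/2*4)*(-3))) = sqrt(-38254 + (99 - (-10)*(-3))) = sqrt(-38254 + (99 - 1*30)) = sqrt(-38254 + (99 - 30)) = sqrt(-38254 + 69) = sqrt(-38185) = I*sqrt(38185)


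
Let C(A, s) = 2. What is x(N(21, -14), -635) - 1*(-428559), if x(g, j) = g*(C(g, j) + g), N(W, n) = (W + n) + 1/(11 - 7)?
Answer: 6858017/16 ≈ 4.2863e+5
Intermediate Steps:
N(W, n) = 1/4 + W + n (N(W, n) = (W + n) + 1/4 = 1/4 + W + n)
x(g, j) = g*(2 + g)
x(N(21, -14), -635) - 1*(-428559) = (1/4 + 21 - 14)*(2 + (1/4 + 21 - 14)) - 1*(-428559) = 29*(2 + 29/4)/4 + 428559 = (29/4)*(37/4) + 428559 = 1073/16 + 428559 = 6858017/16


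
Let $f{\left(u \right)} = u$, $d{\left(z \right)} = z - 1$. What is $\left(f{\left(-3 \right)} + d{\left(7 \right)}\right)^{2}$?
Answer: $9$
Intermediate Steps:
$d{\left(z \right)} = -1 + z$
$\left(f{\left(-3 \right)} + d{\left(7 \right)}\right)^{2} = \left(-3 + \left(-1 + 7\right)\right)^{2} = \left(-3 + 6\right)^{2} = 3^{2} = 9$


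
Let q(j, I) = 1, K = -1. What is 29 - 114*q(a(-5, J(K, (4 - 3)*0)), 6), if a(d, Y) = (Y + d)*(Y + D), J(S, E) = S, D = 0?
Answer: -85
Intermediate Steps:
a(d, Y) = Y*(Y + d) (a(d, Y) = (Y + d)*(Y + 0) = (Y + d)*Y = Y*(Y + d))
29 - 114*q(a(-5, J(K, (4 - 3)*0)), 6) = 29 - 114*1 = 29 - 114 = -85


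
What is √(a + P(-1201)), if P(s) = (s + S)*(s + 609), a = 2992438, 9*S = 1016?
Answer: √32729398/3 ≈ 1907.0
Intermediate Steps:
S = 1016/9 (S = (⅑)*1016 = 1016/9 ≈ 112.89)
P(s) = (609 + s)*(1016/9 + s) (P(s) = (s + 1016/9)*(s + 609) = (1016/9 + s)*(609 + s) = (609 + s)*(1016/9 + s))
√(a + P(-1201)) = √(2992438 + (206248/3 + (-1201)² + (6497/9)*(-1201))) = √(2992438 + (206248/3 + 1442401 - 7802897/9)) = √(2992438 + 5797456/9) = √(32729398/9) = √32729398/3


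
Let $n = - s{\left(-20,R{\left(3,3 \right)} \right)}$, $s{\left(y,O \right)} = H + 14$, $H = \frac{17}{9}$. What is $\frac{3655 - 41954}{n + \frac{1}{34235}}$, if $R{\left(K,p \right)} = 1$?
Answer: $\frac{11800496385}{4895596} \approx 2410.4$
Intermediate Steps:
$H = \frac{17}{9}$ ($H = 17 \cdot \frac{1}{9} = \frac{17}{9} \approx 1.8889$)
$s{\left(y,O \right)} = \frac{143}{9}$ ($s{\left(y,O \right)} = \frac{17}{9} + 14 = \frac{143}{9}$)
$n = - \frac{143}{9}$ ($n = \left(-1\right) \frac{143}{9} = - \frac{143}{9} \approx -15.889$)
$\frac{3655 - 41954}{n + \frac{1}{34235}} = \frac{3655 - 41954}{- \frac{143}{9} + \frac{1}{34235}} = - \frac{38299}{- \frac{143}{9} + \frac{1}{34235}} = - \frac{38299}{- \frac{4895596}{308115}} = \left(-38299\right) \left(- \frac{308115}{4895596}\right) = \frac{11800496385}{4895596}$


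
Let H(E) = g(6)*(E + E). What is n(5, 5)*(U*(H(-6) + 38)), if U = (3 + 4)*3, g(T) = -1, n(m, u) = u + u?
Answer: 10500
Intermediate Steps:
n(m, u) = 2*u
U = 21 (U = 7*3 = 21)
H(E) = -2*E (H(E) = -(E + E) = -2*E)
n(5, 5)*(U*(H(-6) + 38)) = (2*5)*(21*(-2*(-6) + 38)) = 10*(21*(12 + 38)) = 10*(21*50) = 10*1050 = 10500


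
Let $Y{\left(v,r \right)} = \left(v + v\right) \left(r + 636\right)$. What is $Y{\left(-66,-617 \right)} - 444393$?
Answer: $-446901$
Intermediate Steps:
$Y{\left(v,r \right)} = 2 v \left(636 + r\right)$
$Y{\left(-66,-617 \right)} - 444393 = 2 \left(-66\right) \left(636 - 617\right) - 444393 = 2 \left(-66\right) 19 - 444393 = -2508 - 444393 = -446901$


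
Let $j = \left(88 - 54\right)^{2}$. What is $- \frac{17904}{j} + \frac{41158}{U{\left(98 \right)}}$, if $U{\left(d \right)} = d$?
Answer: $\frac{5728007}{14161} \approx 404.49$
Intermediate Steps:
$j = 1156$ ($j = 34^{2} = 1156$)
$- \frac{17904}{j} + \frac{41158}{U{\left(98 \right)}} = - \frac{17904}{1156} + \frac{41158}{98} = \left(-17904\right) \frac{1}{1156} + 41158 \cdot \frac{1}{98} = - \frac{4476}{289} + \frac{20579}{49} = \frac{5728007}{14161}$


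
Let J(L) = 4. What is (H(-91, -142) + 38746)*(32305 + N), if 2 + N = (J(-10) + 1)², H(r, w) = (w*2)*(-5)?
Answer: 1298486448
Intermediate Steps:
H(r, w) = -10*w (H(r, w) = (2*w)*(-5) = -10*w)
N = 23 (N = -2 + (4 + 1)² = -2 + 5² = -2 + 25 = 23)
(H(-91, -142) + 38746)*(32305 + N) = (-10*(-142) + 38746)*(32305 + 23) = (1420 + 38746)*32328 = 40166*32328 = 1298486448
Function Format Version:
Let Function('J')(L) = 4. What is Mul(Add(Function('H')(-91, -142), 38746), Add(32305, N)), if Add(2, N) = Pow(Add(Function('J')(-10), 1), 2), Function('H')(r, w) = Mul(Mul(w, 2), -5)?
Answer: 1298486448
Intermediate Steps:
Function('H')(r, w) = Mul(-10, w) (Function('H')(r, w) = Mul(Mul(2, w), -5) = Mul(-10, w))
N = 23 (N = Add(-2, Pow(Add(4, 1), 2)) = Add(-2, Pow(5, 2)) = Add(-2, 25) = 23)
Mul(Add(Function('H')(-91, -142), 38746), Add(32305, N)) = Mul(Add(Mul(-10, -142), 38746), Add(32305, 23)) = Mul(Add(1420, 38746), 32328) = Mul(40166, 32328) = 1298486448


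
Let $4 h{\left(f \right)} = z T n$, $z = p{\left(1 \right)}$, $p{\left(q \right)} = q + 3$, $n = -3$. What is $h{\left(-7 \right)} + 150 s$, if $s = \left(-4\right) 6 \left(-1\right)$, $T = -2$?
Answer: $3606$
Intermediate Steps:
$s = 24$ ($s = \left(-24\right) \left(-1\right) = 24$)
$p{\left(q \right)} = 3 + q$
$z = 4$ ($z = 3 + 1 = 4$)
$h{\left(f \right)} = 6$ ($h{\left(f \right)} = \frac{4 \left(-2\right) \left(-3\right)}{4} = \frac{\left(-8\right) \left(-3\right)}{4} = \frac{1}{4} \cdot 24 = 6$)
$h{\left(-7 \right)} + 150 s = 6 + 150 \cdot 24 = 6 + 3600 = 3606$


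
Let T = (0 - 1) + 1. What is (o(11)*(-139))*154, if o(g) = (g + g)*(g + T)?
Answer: -5180252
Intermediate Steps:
T = 0 (T = -1 + 1 = 0)
o(g) = 2*g² (o(g) = (g + g)*(g + 0) = (2*g)*g = 2*g²)
(o(11)*(-139))*154 = ((2*11²)*(-139))*154 = ((2*121)*(-139))*154 = (242*(-139))*154 = -33638*154 = -5180252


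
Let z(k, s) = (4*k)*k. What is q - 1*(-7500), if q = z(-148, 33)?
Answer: 95116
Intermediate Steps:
z(k, s) = 4*k²
q = 87616 (q = 4*(-148)² = 4*21904 = 87616)
q - 1*(-7500) = 87616 - 1*(-7500) = 87616 + 7500 = 95116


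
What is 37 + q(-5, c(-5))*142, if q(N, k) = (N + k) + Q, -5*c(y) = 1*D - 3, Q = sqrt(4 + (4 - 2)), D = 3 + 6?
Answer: -4217/5 + 142*sqrt(6) ≈ -495.57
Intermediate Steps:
D = 9
Q = sqrt(6) (Q = sqrt(4 + 2) = sqrt(6) ≈ 2.4495)
c(y) = -6/5 (c(y) = -(1*9 - 3)/5 = -(9 - 3)/5 = -1/5*6 = -6/5)
q(N, k) = N + k + sqrt(6) (q(N, k) = (N + k) + sqrt(6) = N + k + sqrt(6))
37 + q(-5, c(-5))*142 = 37 + (-5 - 6/5 + sqrt(6))*142 = 37 + (-31/5 + sqrt(6))*142 = 37 + (-4402/5 + 142*sqrt(6)) = -4217/5 + 142*sqrt(6)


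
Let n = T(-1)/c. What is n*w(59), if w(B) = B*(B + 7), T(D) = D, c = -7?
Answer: 3894/7 ≈ 556.29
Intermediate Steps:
w(B) = B*(7 + B)
n = ⅐ (n = -1/(-7) = -1*(-⅐) = ⅐ ≈ 0.14286)
n*w(59) = (59*(7 + 59))/7 = (59*66)/7 = (⅐)*3894 = 3894/7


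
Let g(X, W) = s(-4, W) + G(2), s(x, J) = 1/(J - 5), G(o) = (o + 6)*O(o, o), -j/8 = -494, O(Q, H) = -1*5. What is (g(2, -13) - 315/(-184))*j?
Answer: -31367518/207 ≈ -1.5153e+5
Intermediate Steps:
O(Q, H) = -5
j = 3952 (j = -8*(-494) = 3952)
G(o) = -30 - 5*o (G(o) = (o + 6)*(-5) = (6 + o)*(-5) = -30 - 5*o)
s(x, J) = 1/(-5 + J)
g(X, W) = -40 + 1/(-5 + W) (g(X, W) = 1/(-5 + W) + (-30 - 5*2) = 1/(-5 + W) + (-30 - 10) = 1/(-5 + W) - 40 = -40 + 1/(-5 + W))
(g(2, -13) - 315/(-184))*j = ((201 - 40*(-13))/(-5 - 13) - 315/(-184))*3952 = ((201 + 520)/(-18) - 315*(-1/184))*3952 = (-1/18*721 + 315/184)*3952 = (-721/18 + 315/184)*3952 = -63497/1656*3952 = -31367518/207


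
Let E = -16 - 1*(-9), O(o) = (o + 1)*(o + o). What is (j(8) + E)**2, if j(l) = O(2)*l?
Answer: 7921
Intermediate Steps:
O(o) = 2*o*(1 + o) (O(o) = (1 + o)*(2*o) = 2*o*(1 + o))
j(l) = 12*l (j(l) = (2*2*(1 + 2))*l = (2*2*3)*l = 12*l)
E = -7 (E = -16 + 9 = -7)
(j(8) + E)**2 = (12*8 - 7)**2 = (96 - 7)**2 = 89**2 = 7921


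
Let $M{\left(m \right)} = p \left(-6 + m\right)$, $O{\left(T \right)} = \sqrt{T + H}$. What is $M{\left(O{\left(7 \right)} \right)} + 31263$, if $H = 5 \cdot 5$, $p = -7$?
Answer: $31305 - 28 \sqrt{2} \approx 31265.0$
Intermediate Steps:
$H = 25$
$O{\left(T \right)} = \sqrt{25 + T}$ ($O{\left(T \right)} = \sqrt{T + 25} = \sqrt{25 + T}$)
$M{\left(m \right)} = 42 - 7 m$ ($M{\left(m \right)} = - 7 \left(-6 + m\right) = 42 - 7 m$)
$M{\left(O{\left(7 \right)} \right)} + 31263 = \left(42 - 7 \sqrt{25 + 7}\right) + 31263 = \left(42 - 7 \sqrt{32}\right) + 31263 = \left(42 - 7 \cdot 4 \sqrt{2}\right) + 31263 = \left(42 - 28 \sqrt{2}\right) + 31263 = 31305 - 28 \sqrt{2}$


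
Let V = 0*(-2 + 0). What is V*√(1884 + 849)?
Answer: 0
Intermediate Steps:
V = 0 (V = 0*(-2) = 0)
V*√(1884 + 849) = 0*√(1884 + 849) = 0*√2733 = 0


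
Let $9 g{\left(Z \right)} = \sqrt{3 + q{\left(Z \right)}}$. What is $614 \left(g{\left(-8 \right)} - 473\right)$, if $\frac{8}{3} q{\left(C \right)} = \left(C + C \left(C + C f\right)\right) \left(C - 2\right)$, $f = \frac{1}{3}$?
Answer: $-290422 + \frac{614 i \sqrt{287}}{9} \approx -2.9042 \cdot 10^{5} + 1155.8 i$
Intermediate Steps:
$f = \frac{1}{3} \approx 0.33333$
$q{\left(C \right)} = \frac{3 \left(-2 + C\right) \left(C + \frac{4 C^{2}}{3}\right)}{8}$ ($q{\left(C \right)} = \frac{3 \left(C + C \left(C + C \frac{1}{3}\right)\right) \left(C - 2\right)}{8} = \frac{3 \left(C + C \left(C + \frac{C}{3}\right)\right) \left(-2 + C\right)}{8} = \frac{3 \left(C + C \frac{4 C}{3}\right) \left(-2 + C\right)}{8} = \frac{3 \left(C + \frac{4 C^{2}}{3}\right) \left(-2 + C\right)}{8} = \frac{3 \left(-2 + C\right) \left(C + \frac{4 C^{2}}{3}\right)}{8}$)
$g{\left(Z \right)} = \frac{\sqrt{3 + \frac{Z \left(-6 - 5 Z + 4 Z^{2}\right)}{8}}}{9}$
$614 \left(g{\left(-8 \right)} - 473\right) = 614 \left(\frac{\sqrt{2} \sqrt{24 - - 8 \left(6 - 4 \left(-8\right)^{2} + 5 \left(-8\right)\right)}}{36} - 473\right) = 614 \left(\frac{\sqrt{2} \sqrt{24 - - 8 \left(6 - 256 - 40\right)}}{36} - 473\right) = 614 \left(\frac{\sqrt{2} \sqrt{24 - \left(-8\right) \left(-290\right)}}{36} - 473\right) = 614 \left(\frac{\sqrt{2} \sqrt{24 - 2320}}{36} - 473\right) = 614 \left(\frac{\sqrt{2} \sqrt{-2296}}{36} - 473\right) = 614 \left(\frac{\sqrt{2} \cdot 2 i \sqrt{574}}{36} - 473\right) = 614 \left(\frac{i \sqrt{287}}{9} - 473\right) = 614 \left(-473 + \frac{i \sqrt{287}}{9}\right) = -290422 + \frac{614 i \sqrt{287}}{9}$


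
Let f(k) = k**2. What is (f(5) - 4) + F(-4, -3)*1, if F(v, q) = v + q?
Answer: 14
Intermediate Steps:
F(v, q) = q + v
(f(5) - 4) + F(-4, -3)*1 = (5**2 - 4) + (-3 - 4)*1 = (25 - 4) - 7*1 = 21 - 7 = 14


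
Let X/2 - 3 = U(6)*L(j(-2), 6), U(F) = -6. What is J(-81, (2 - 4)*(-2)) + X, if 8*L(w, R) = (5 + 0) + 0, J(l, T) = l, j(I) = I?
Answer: -165/2 ≈ -82.500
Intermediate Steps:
L(w, R) = 5/8 (L(w, R) = ((5 + 0) + 0)/8 = (5 + 0)/8 = (⅛)*5 = 5/8)
X = -3/2 (X = 6 + 2*(-6*5/8) = 6 + 2*(-15/4) = 6 - 15/2 = -3/2 ≈ -1.5000)
J(-81, (2 - 4)*(-2)) + X = -81 - 3/2 = -165/2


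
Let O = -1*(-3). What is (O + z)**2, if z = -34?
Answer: 961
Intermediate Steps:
O = 3
(O + z)**2 = (3 - 34)**2 = (-31)**2 = 961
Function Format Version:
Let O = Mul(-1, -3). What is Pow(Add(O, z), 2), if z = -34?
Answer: 961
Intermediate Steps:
O = 3
Pow(Add(O, z), 2) = Pow(Add(3, -34), 2) = Pow(-31, 2) = 961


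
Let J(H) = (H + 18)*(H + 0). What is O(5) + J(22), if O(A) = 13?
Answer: 893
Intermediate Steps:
J(H) = H*(18 + H) (J(H) = (18 + H)*H = H*(18 + H))
O(5) + J(22) = 13 + 22*(18 + 22) = 13 + 22*40 = 13 + 880 = 893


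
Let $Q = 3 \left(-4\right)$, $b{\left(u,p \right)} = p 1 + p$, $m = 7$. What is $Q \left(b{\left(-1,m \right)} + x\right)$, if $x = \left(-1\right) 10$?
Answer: $-48$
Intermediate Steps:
$b{\left(u,p \right)} = 2 p$ ($b{\left(u,p \right)} = p + p = 2 p$)
$Q = -12$
$x = -10$
$Q \left(b{\left(-1,m \right)} + x\right) = - 12 \left(2 \cdot 7 - 10\right) = - 12 \left(14 - 10\right) = \left(-12\right) 4 = -48$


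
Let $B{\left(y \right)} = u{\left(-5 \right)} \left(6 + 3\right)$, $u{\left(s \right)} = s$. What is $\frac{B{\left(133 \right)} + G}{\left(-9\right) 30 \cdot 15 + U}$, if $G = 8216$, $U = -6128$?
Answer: $- \frac{8171}{10178} \approx -0.80281$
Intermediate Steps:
$B{\left(y \right)} = -45$ ($B{\left(y \right)} = - 5 \left(6 + 3\right) = \left(-5\right) 9 = -45$)
$\frac{B{\left(133 \right)} + G}{\left(-9\right) 30 \cdot 15 + U} = \frac{-45 + 8216}{\left(-9\right) 30 \cdot 15 - 6128} = \frac{8171}{\left(-270\right) 15 - 6128} = \frac{8171}{-4050 - 6128} = \frac{8171}{-10178} = 8171 \left(- \frac{1}{10178}\right) = - \frac{8171}{10178}$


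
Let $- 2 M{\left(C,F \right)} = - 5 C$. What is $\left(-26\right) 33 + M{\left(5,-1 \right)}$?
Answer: $- \frac{1691}{2} \approx -845.5$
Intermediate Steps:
$M{\left(C,F \right)} = \frac{5 C}{2}$ ($M{\left(C,F \right)} = - \frac{\left(-5\right) C}{2} = \frac{5 C}{2}$)
$\left(-26\right) 33 + M{\left(5,-1 \right)} = \left(-26\right) 33 + \frac{5}{2} \cdot 5 = -858 + \frac{25}{2} = - \frac{1691}{2}$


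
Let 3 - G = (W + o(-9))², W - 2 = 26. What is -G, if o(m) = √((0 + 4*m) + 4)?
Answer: 749 + 224*I*√2 ≈ 749.0 + 316.78*I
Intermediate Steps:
W = 28 (W = 2 + 26 = 28)
o(m) = √(4 + 4*m) (o(m) = √(4*m + 4) = √(4 + 4*m))
G = 3 - (28 + 4*I*√2)² (G = 3 - (28 + 2*√(1 - 9))² = 3 - (28 + 2*√(-8))² = 3 - (28 + 2*(2*I*√2))² = 3 - (28 + 4*I*√2)² ≈ -749.0 - 316.78*I)
-G = -(-749 - 224*I*√2) = 749 + 224*I*√2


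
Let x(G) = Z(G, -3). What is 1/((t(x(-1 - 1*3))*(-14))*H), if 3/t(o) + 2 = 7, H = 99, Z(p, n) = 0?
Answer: -5/4158 ≈ -0.0012025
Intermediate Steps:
x(G) = 0
t(o) = ⅗ (t(o) = 3/(-2 + 7) = 3/5 = 3*(⅕) = ⅗)
1/((t(x(-1 - 1*3))*(-14))*H) = 1/(((⅗)*(-14))*99) = 1/(-42/5*99) = 1/(-4158/5) = -5/4158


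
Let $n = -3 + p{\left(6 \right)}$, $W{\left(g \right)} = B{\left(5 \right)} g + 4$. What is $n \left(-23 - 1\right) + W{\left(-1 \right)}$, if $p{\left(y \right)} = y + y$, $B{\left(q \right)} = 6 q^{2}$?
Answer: $-362$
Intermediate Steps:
$p{\left(y \right)} = 2 y$
$W{\left(g \right)} = 4 + 150 g$ ($W{\left(g \right)} = 6 \cdot 5^{2} g + 4 = 6 \cdot 25 g + 4 = 150 g + 4 = 4 + 150 g$)
$n = 9$ ($n = -3 + 2 \cdot 6 = -3 + 12 = 9$)
$n \left(-23 - 1\right) + W{\left(-1 \right)} = 9 \left(-23 - 1\right) + \left(4 + 150 \left(-1\right)\right) = 9 \left(-24\right) + \left(4 - 150\right) = -216 - 146 = -362$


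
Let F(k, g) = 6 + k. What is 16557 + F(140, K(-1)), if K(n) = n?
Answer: 16703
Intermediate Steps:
16557 + F(140, K(-1)) = 16557 + (6 + 140) = 16557 + 146 = 16703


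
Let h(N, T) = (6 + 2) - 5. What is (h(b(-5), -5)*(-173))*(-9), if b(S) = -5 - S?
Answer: 4671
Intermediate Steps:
h(N, T) = 3 (h(N, T) = 8 - 5 = 3)
(h(b(-5), -5)*(-173))*(-9) = (3*(-173))*(-9) = -519*(-9) = 4671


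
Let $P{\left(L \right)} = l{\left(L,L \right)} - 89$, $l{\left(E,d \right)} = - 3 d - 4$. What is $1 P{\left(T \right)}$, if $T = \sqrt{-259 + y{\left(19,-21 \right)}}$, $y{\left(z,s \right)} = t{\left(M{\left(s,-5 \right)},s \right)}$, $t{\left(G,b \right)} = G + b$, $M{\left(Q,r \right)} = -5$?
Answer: $-93 - 3 i \sqrt{285} \approx -93.0 - 50.646 i$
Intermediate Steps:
$y{\left(z,s \right)} = -5 + s$
$T = i \sqrt{285}$ ($T = \sqrt{-259 - 26} = \sqrt{-285} = i \sqrt{285} \approx 16.882 i$)
$l{\left(E,d \right)} = -4 - 3 d$
$P{\left(L \right)} = -93 - 3 L$ ($P{\left(L \right)} = \left(-4 - 3 L\right) - 89 = -93 - 3 L$)
$1 P{\left(T \right)} = 1 \left(-93 - 3 i \sqrt{285}\right) = -93 - 3 i \sqrt{285}$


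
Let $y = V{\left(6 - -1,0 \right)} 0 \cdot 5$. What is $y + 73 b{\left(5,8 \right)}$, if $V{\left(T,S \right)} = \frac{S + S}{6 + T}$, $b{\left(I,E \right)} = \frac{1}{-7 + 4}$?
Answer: $- \frac{73}{3} \approx -24.333$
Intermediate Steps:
$b{\left(I,E \right)} = - \frac{1}{3}$ ($b{\left(I,E \right)} = \frac{1}{-3} = - \frac{1}{3}$)
$V{\left(T,S \right)} = \frac{2 S}{6 + T}$
$y = 0$ ($y = 2 \cdot 0 \frac{1}{6 + \left(6 - -1\right)} 0 \cdot 5 = 2 \cdot 0 \frac{1}{6 + \left(6 + 1\right)} 0 \cdot 5 = 2 \cdot 0 \frac{1}{6 + 7} \cdot 0 \cdot 5 = 2 \cdot 0 \cdot \frac{1}{13} \cdot 0 \cdot 5 = 0 \cdot 0 \cdot 5 = 0 \cdot 5 = 0$)
$y + 73 b{\left(5,8 \right)} = 0 + 73 \left(- \frac{1}{3}\right) = 0 - \frac{73}{3} = - \frac{73}{3}$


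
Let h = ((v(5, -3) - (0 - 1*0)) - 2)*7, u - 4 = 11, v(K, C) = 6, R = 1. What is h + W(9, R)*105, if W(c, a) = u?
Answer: 1603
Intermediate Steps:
u = 15 (u = 4 + 11 = 15)
W(c, a) = 15
h = 28 (h = ((6 - (0 - 1*0)) - 2)*7 = ((6 - (0 + 0)) - 2)*7 = ((6 - 1*0) - 2)*7 = ((6 + 0) - 2)*7 = (6 - 2)*7 = 4*7 = 28)
h + W(9, R)*105 = 28 + 15*105 = 28 + 1575 = 1603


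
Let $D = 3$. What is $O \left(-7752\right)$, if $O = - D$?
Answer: $23256$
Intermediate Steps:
$O = -3$ ($O = \left(-1\right) 3 = -3$)
$O \left(-7752\right) = \left(-3\right) \left(-7752\right) = 23256$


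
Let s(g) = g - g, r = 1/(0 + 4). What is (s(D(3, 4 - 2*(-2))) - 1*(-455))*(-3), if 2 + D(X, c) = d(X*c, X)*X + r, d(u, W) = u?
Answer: -1365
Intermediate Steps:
r = 1/4 ≈ 0.25000
D(X, c) = -7/4 + c*X**2 (D(X, c) = -2 + ((X*c)*X + 1/4) = -2 + (c*X**2 + 1/4) = -2 + (1/4 + c*X**2) = -7/4 + c*X**2)
s(g) = 0
(s(D(3, 4 - 2*(-2))) - 1*(-455))*(-3) = (0 - 1*(-455))*(-3) = (0 + 455)*(-3) = 455*(-3) = -1365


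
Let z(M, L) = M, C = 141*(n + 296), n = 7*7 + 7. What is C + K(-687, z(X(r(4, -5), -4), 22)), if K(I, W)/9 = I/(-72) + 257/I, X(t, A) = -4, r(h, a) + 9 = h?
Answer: 91076979/1832 ≈ 49715.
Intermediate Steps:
n = 56 (n = 49 + 7 = 56)
r(h, a) = -9 + h
C = 49632 (C = 141*(56 + 296) = 141*352 = 49632)
K(I, W) = 2313/I - I/8 (K(I, W) = 9*(I/(-72) + 257/I) = 9*(I*(-1/72) + 257/I) = 9*(-I/72 + 257/I) = 9*(257/I - I/72) = 2313/I - I/8)
C + K(-687, z(X(r(4, -5), -4), 22)) = 49632 + (2313/(-687) - ⅛*(-687)) = 49632 + (2313*(-1/687) + 687/8) = 49632 + (-771/229 + 687/8) = 49632 + 151155/1832 = 91076979/1832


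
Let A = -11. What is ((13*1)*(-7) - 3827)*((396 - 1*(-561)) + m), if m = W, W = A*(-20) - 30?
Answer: -4493946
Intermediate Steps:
W = 190 (W = -11*(-20) - 30 = 220 - 30 = 190)
m = 190
((13*1)*(-7) - 3827)*((396 - 1*(-561)) + m) = ((13*1)*(-7) - 3827)*((396 - 1*(-561)) + 190) = (13*(-7) - 3827)*((396 + 561) + 190) = (-91 - 3827)*(957 + 190) = -3918*1147 = -4493946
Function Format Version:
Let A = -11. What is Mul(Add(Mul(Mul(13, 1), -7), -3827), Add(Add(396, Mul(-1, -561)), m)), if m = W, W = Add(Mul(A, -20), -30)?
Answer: -4493946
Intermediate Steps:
W = 190 (W = Add(Mul(-11, -20), -30) = Add(220, -30) = 190)
m = 190
Mul(Add(Mul(Mul(13, 1), -7), -3827), Add(Add(396, Mul(-1, -561)), m)) = Mul(Add(Mul(Mul(13, 1), -7), -3827), Add(Add(396, Mul(-1, -561)), 190)) = Mul(Add(Mul(13, -7), -3827), Add(Add(396, 561), 190)) = Mul(Add(-91, -3827), Add(957, 190)) = Mul(-3918, 1147) = -4493946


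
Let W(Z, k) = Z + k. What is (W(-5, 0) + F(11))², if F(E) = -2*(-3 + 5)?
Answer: 81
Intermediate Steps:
F(E) = -4 (F(E) = -2*2 = -4)
(W(-5, 0) + F(11))² = ((-5 + 0) - 4)² = (-5 - 4)² = (-9)² = 81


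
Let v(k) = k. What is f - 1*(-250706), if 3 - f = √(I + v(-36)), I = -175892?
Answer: 250709 - 2*I*√43982 ≈ 2.5071e+5 - 419.44*I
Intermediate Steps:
f = 3 - 2*I*√43982 (f = 3 - √(-175892 - 36) = 3 - √(-175928) = 3 - 2*I*√43982 ≈ 3.0 - 419.44*I)
f - 1*(-250706) = (3 - 2*I*√43982) - 1*(-250706) = (3 - 2*I*√43982) + 250706 = 250709 - 2*I*√43982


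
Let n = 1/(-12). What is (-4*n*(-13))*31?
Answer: -403/3 ≈ -134.33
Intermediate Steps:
n = -1/12 ≈ -0.083333
(-4*n*(-13))*31 = (-4*(-1/12)*(-13))*31 = ((⅓)*(-13))*31 = -13/3*31 = -403/3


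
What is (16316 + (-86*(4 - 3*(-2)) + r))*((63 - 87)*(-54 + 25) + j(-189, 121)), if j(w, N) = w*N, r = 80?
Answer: -344479728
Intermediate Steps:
j(w, N) = N*w
(16316 + (-86*(4 - 3*(-2)) + r))*((63 - 87)*(-54 + 25) + j(-189, 121)) = (16316 + (-86*(4 - 3*(-2)) + 80))*((63 - 87)*(-54 + 25) + 121*(-189)) = (16316 + (-86*(4 + 6) + 80))*(-24*(-29) - 22869) = (16316 + (-86*10 + 80))*(696 - 22869) = (16316 + (-860 + 80))*(-22173) = (16316 - 780)*(-22173) = 15536*(-22173) = -344479728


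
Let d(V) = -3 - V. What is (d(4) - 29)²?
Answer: 1296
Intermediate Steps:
(d(4) - 29)² = ((-3 - 1*4) - 29)² = ((-3 - 4) - 29)² = (-7 - 29)² = (-36)² = 1296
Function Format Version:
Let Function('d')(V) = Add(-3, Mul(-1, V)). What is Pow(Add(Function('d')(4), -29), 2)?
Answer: 1296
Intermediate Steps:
Pow(Add(Function('d')(4), -29), 2) = Pow(Add(Add(-3, Mul(-1, 4)), -29), 2) = Pow(Add(Add(-3, -4), -29), 2) = Pow(Add(-7, -29), 2) = Pow(-36, 2) = 1296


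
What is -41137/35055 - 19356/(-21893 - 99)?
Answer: -56540081/192732390 ≈ -0.29336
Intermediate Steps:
-41137/35055 - 19356/(-21893 - 99) = -41137*1/35055 - 19356/(-21992) = -41137/35055 - 19356*(-1/21992) = -41137/35055 + 4839/5498 = -56540081/192732390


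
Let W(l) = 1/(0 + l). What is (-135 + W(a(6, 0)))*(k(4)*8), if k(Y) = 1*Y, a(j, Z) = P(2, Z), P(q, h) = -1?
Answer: -4352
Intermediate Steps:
a(j, Z) = -1
k(Y) = Y
W(l) = 1/l
(-135 + W(a(6, 0)))*(k(4)*8) = (-135 + 1/(-1))*(4*8) = (-135 - 1)*32 = -136*32 = -4352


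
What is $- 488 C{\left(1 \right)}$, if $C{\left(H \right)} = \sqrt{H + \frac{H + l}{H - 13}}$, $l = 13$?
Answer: $- \frac{244 i \sqrt{6}}{3} \approx - 199.23 i$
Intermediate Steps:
$C{\left(H \right)} = \sqrt{H + \frac{13 + H}{-13 + H}}$ ($C{\left(H \right)} = \sqrt{H + \frac{H + 13}{H - 13}} = \sqrt{H + \frac{13 + H}{-13 + H}}$)
$- 488 C{\left(1 \right)} = - 488 \sqrt{\frac{13 + 1 + 1 \left(-13 + 1\right)}{-13 + 1}} = - 488 \sqrt{\frac{13 + 1 + 1 \left(-12\right)}{-12}} = - 488 \sqrt{- \frac{13 + 1 - 12}{12}} = - 488 \sqrt{\left(- \frac{1}{12}\right) 2} = - 488 \sqrt{- \frac{1}{6}} = - 488 \frac{i \sqrt{6}}{6} = - \frac{244 i \sqrt{6}}{3}$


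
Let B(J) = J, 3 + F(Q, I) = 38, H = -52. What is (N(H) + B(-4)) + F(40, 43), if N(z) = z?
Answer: -21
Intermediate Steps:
F(Q, I) = 35 (F(Q, I) = -3 + 38 = 35)
(N(H) + B(-4)) + F(40, 43) = (-52 - 4) + 35 = -56 + 35 = -21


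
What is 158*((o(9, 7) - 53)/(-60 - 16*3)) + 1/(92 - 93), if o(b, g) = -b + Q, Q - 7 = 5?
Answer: 1948/27 ≈ 72.148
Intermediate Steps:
Q = 12 (Q = 7 + 5 = 12)
o(b, g) = 12 - b (o(b, g) = -b + 12 = 12 - b)
158*((o(9, 7) - 53)/(-60 - 16*3)) + 1/(92 - 93) = 158*(((12 - 1*9) - 53)/(-60 - 16*3)) + 1/(92 - 93) = 158*(((12 - 9) - 53)/(-60 - 48)) + 1/(-1) = 158*((3 - 53)/(-108)) - 1 = 158*(-50*(-1/108)) - 1 = 158*(25/54) - 1 = 1975/27 - 1 = 1948/27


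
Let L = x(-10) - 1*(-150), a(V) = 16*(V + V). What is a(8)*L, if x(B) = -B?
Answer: 40960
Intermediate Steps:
a(V) = 32*V (a(V) = 16*(2*V) = 32*V)
L = 160 (L = -1*(-10) - 1*(-150) = 10 + 150 = 160)
a(8)*L = (32*8)*160 = 256*160 = 40960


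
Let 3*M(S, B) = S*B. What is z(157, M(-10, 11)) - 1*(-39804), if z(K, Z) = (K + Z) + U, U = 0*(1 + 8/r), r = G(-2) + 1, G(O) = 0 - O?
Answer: 119773/3 ≈ 39924.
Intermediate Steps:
G(O) = -O
M(S, B) = B*S/3 (M(S, B) = (S*B)/3 = (B*S)/3 = B*S/3)
r = 3 (r = -1*(-2) + 1 = 2 + 1 = 3)
U = 0 (U = 0*(1 + 8/3) = 0*(11/3) = 0)
z(K, Z) = K + Z (z(K, Z) = (K + Z) + 0 = K + Z)
z(157, M(-10, 11)) - 1*(-39804) = (157 + (⅓)*11*(-10)) - 1*(-39804) = (157 - 110/3) + 39804 = 361/3 + 39804 = 119773/3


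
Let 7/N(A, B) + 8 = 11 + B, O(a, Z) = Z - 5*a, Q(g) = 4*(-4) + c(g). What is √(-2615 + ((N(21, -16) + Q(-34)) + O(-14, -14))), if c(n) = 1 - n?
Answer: I*√429351/13 ≈ 50.404*I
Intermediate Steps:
Q(g) = -15 - g (Q(g) = 4*(-4) + (1 - g) = -16 + (1 - g) = -15 - g)
N(A, B) = 7/(3 + B) (N(A, B) = 7/(-8 + (11 + B)) = 7/(3 + B))
√(-2615 + ((N(21, -16) + Q(-34)) + O(-14, -14))) = √(-2615 + ((7/(3 - 16) + (-15 - 1*(-34))) + (-14 - 5*(-14)))) = √(-2615 + ((7/(-13) + (-15 + 34)) + (-14 + 70))) = √(-2615 + ((7*(-1/13) + 19) + 56)) = √(-2615 + ((-7/13 + 19) + 56)) = √(-2615 + (240/13 + 56)) = √(-2615 + 968/13) = √(-33027/13) = I*√429351/13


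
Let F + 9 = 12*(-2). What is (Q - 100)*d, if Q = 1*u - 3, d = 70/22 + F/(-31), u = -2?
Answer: -152040/341 ≈ -445.87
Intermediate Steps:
F = -33 (F = -9 + 12*(-2) = -9 - 24 = -33)
d = 1448/341 (d = 70/22 - 33/(-31) = 70*(1/22) - 33*(-1/31) = 35/11 + 33/31 = 1448/341 ≈ 4.2463)
Q = -5 (Q = 1*(-2) - 3 = -2 - 3 = -5)
(Q - 100)*d = (-5 - 100)*(1448/341) = -105*1448/341 = -152040/341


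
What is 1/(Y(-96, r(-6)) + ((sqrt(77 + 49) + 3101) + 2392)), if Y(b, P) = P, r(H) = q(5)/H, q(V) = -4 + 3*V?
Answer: 197682/1085500273 - 108*sqrt(14)/1085500273 ≈ 0.00018174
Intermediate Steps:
r(H) = 11/H (r(H) = (-4 + 3*5)/H = (-4 + 15)/H = 11/H)
1/(Y(-96, r(-6)) + ((sqrt(77 + 49) + 3101) + 2392)) = 1/(11/(-6) + ((sqrt(77 + 49) + 3101) + 2392)) = 1/(11*(-1/6) + ((sqrt(126) + 3101) + 2392)) = 1/(-11/6 + ((3*sqrt(14) + 3101) + 2392)) = 1/(-11/6 + ((3101 + 3*sqrt(14)) + 2392)) = 1/(-11/6 + (5493 + 3*sqrt(14))) = 1/(32947/6 + 3*sqrt(14))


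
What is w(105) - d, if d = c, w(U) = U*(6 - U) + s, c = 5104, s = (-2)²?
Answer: -15495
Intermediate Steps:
s = 4
w(U) = 4 + U*(6 - U) (w(U) = U*(6 - U) + 4 = 4 + U*(6 - U))
d = 5104
w(105) - d = (4 - 1*105² + 6*105) - 1*5104 = (4 - 1*11025 + 630) - 5104 = (4 - 11025 + 630) - 5104 = -10391 - 5104 = -15495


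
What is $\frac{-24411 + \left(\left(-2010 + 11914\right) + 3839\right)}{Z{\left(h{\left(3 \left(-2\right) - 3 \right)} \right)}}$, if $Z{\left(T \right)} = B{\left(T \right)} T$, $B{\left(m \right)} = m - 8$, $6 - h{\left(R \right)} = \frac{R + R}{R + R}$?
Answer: $\frac{3556}{5} \approx 711.2$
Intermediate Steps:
$h{\left(R \right)} = 5$ ($h{\left(R \right)} = 6 - \frac{R + R}{R + R} = 6 - \frac{2 R}{2 R} = 6 - 2 R \frac{1}{2 R} = 6 - 1 = 5$)
$B{\left(m \right)} = -8 + m$
$Z{\left(T \right)} = T \left(-8 + T\right)$ ($Z{\left(T \right)} = \left(-8 + T\right) T = T \left(-8 + T\right)$)
$\frac{-24411 + \left(\left(-2010 + 11914\right) + 3839\right)}{Z{\left(h{\left(3 \left(-2\right) - 3 \right)} \right)}} = \frac{-24411 + \left(\left(-2010 + 11914\right) + 3839\right)}{5 \left(-8 + 5\right)} = \frac{-24411 + \left(9904 + 3839\right)}{5 \left(-3\right)} = \frac{-24411 + 13743}{-15} = \left(-10668\right) \left(- \frac{1}{15}\right) = \frac{3556}{5}$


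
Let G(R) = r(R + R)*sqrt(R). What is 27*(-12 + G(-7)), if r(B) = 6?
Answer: -324 + 162*I*sqrt(7) ≈ -324.0 + 428.61*I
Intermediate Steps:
G(R) = 6*sqrt(R)
27*(-12 + G(-7)) = 27*(-12 + 6*sqrt(-7)) = 27*(-12 + 6*(I*sqrt(7))) = 27*(-12 + 6*I*sqrt(7)) = -324 + 162*I*sqrt(7)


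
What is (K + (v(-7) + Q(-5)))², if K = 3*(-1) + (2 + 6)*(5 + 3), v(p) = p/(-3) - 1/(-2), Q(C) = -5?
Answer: 124609/36 ≈ 3461.4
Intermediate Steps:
v(p) = ½ - p/3 (v(p) = p*(-⅓) - 1*(-½) = -p/3 + ½ = ½ - p/3)
K = 61 (K = -3 + 8*8 = -3 + 64 = 61)
(K + (v(-7) + Q(-5)))² = (61 + ((½ - ⅓*(-7)) - 5))² = (61 + ((½ + 7/3) - 5))² = (61 + (17/6 - 5))² = (61 - 13/6)² = (353/6)² = 124609/36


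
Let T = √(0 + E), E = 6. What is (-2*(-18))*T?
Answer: 36*√6 ≈ 88.182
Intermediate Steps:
T = √6 (T = √(0 + 6) = √6 ≈ 2.4495)
(-2*(-18))*T = (-2*(-18))*√6 = 36*√6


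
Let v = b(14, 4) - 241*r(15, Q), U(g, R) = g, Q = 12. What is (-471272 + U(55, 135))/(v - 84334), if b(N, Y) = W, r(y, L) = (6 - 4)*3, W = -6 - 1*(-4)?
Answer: 471217/85782 ≈ 5.4932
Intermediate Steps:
W = -2 (W = -6 + 4 = -2)
r(y, L) = 6 (r(y, L) = 2*3 = 6)
b(N, Y) = -2
v = -1448 (v = -2 - 241*6 = -2 - 1446 = -1448)
(-471272 + U(55, 135))/(v - 84334) = (-471272 + 55)/(-1448 - 84334) = -471217/(-85782) = -471217*(-1/85782) = 471217/85782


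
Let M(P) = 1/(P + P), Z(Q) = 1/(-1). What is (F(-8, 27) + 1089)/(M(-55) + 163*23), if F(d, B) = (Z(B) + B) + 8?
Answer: 123530/412389 ≈ 0.29955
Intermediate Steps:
Z(Q) = -1
M(P) = 1/(2*P)
F(d, B) = 7 + B (F(d, B) = (-1 + B) + 8 = 7 + B)
(F(-8, 27) + 1089)/(M(-55) + 163*23) = ((7 + 27) + 1089)/((½)/(-55) + 163*23) = (34 + 1089)/((½)*(-1/55) + 3749) = 1123/(-1/110 + 3749) = 1123/(412389/110) = 1123*(110/412389) = 123530/412389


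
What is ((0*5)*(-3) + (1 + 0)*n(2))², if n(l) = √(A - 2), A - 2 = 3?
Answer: 3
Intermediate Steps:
A = 5 (A = 2 + 3 = 5)
n(l) = √3 (n(l) = √(5 - 2) = √3)
((0*5)*(-3) + (1 + 0)*n(2))² = ((0*5)*(-3) + (1 + 0)*√3)² = (0*(-3) + 1*√3)² = (0 + √3)² = (√3)² = 3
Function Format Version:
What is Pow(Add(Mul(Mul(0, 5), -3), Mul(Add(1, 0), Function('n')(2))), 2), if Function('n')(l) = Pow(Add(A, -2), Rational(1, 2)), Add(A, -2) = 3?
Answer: 3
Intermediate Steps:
A = 5 (A = Add(2, 3) = 5)
Function('n')(l) = Pow(3, Rational(1, 2)) (Function('n')(l) = Pow(Add(5, -2), Rational(1, 2)) = Pow(3, Rational(1, 2)))
Pow(Add(Mul(Mul(0, 5), -3), Mul(Add(1, 0), Function('n')(2))), 2) = Pow(Add(Mul(Mul(0, 5), -3), Mul(Add(1, 0), Pow(3, Rational(1, 2)))), 2) = Pow(Add(Mul(0, -3), Mul(1, Pow(3, Rational(1, 2)))), 2) = Pow(Add(0, Pow(3, Rational(1, 2))), 2) = Pow(Pow(3, Rational(1, 2)), 2) = 3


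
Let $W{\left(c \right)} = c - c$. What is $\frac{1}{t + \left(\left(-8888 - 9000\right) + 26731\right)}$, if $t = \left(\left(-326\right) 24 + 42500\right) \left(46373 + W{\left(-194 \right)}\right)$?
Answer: $\frac{1}{1608038991} \approx 6.2188 \cdot 10^{-10}$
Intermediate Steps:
$W{\left(c \right)} = 0$
$t = 1608030148$ ($t = \left(\left(-326\right) 24 + 42500\right) \left(46373 + 0\right) = \left(-7824 + 42500\right) 46373 = 34676 \cdot 46373 = 1608030148$)
$\frac{1}{t + \left(\left(-8888 - 9000\right) + 26731\right)} = \frac{1}{1608030148 + \left(\left(-8888 - 9000\right) + 26731\right)} = \frac{1}{1608030148 + \left(-17888 + 26731\right)} = \frac{1}{1608030148 + 8843} = \frac{1}{1608038991}$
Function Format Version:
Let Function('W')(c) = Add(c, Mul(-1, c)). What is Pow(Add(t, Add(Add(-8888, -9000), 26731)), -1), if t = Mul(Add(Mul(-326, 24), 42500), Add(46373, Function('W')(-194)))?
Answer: Rational(1, 1608038991) ≈ 6.2188e-10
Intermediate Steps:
Function('W')(c) = 0
t = 1608030148 (t = Mul(Add(Mul(-326, 24), 42500), Add(46373, 0)) = Mul(Add(-7824, 42500), 46373) = Mul(34676, 46373) = 1608030148)
Pow(Add(t, Add(Add(-8888, -9000), 26731)), -1) = Pow(Add(1608030148, Add(Add(-8888, -9000), 26731)), -1) = Pow(Add(1608030148, Add(-17888, 26731)), -1) = Pow(Add(1608030148, 8843), -1) = Pow(1608038991, -1) = Rational(1, 1608038991)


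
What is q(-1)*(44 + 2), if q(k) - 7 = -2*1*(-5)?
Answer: 782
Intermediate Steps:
q(k) = 17 (q(k) = 7 - 2*1*(-5) = 7 - 2*(-5) = 7 + 10 = 17)
q(-1)*(44 + 2) = 17*(44 + 2) = 17*46 = 782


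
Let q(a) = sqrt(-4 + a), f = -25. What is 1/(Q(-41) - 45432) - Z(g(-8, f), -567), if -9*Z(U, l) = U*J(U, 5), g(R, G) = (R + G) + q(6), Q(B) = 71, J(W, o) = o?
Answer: -2494858/136083 + 5*sqrt(2)/9 ≈ -17.548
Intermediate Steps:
g(R, G) = G + R + sqrt(2) (g(R, G) = (R + G) + sqrt(-4 + 6) = (G + R) + sqrt(2) = G + R + sqrt(2))
Z(U, l) = -5*U/9 (Z(U, l) = -U*5/9 = -5*U/9)
1/(Q(-41) - 45432) - Z(g(-8, f), -567) = 1/(71 - 45432) - (-5)*(-25 - 8 + sqrt(2))/9 = 1/(-45361) - (-5)*(-33 + sqrt(2))/9 = -1/45361 - (55/3 - 5*sqrt(2)/9) = -1/45361 + (-55/3 + 5*sqrt(2)/9) = -2494858/136083 + 5*sqrt(2)/9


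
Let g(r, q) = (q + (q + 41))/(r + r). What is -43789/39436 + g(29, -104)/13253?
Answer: -16833025799/15156713932 ≈ -1.1106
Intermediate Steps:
g(r, q) = (41 + 2*q)/(2*r) (g(r, q) = (q + (41 + q))/((2*r)) = (41 + 2*q)*(1/(2*r)) = (41 + 2*q)/(2*r))
-43789/39436 + g(29, -104)/13253 = -43789/39436 + ((41/2 - 104)/29)/13253 = -43789*1/39436 + ((1/29)*(-167/2))*(1/13253) = -43789/39436 - 167/58*1/13253 = -43789/39436 - 167/768674 = -16833025799/15156713932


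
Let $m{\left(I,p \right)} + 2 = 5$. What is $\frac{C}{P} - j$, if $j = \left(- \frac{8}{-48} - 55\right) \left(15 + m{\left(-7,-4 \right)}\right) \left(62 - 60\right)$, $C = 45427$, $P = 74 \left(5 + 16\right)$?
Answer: $\frac{3113023}{1554} \approx 2003.2$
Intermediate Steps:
$m{\left(I,p \right)} = 3$ ($m{\left(I,p \right)} = -2 + 5 = 3$)
$P = 1554$ ($P = 74 \cdot 21 = 1554$)
$j = -1974$ ($j = \left(- \frac{8}{-48} - 55\right) \left(15 + 3\right) \left(62 - 60\right) = \left(\left(-8\right) \left(- \frac{1}{48}\right) - 55\right) 18 \cdot 2 = \left(\frac{1}{6} - 55\right) 18 \cdot 2 = \left(- \frac{329}{6}\right) 18 \cdot 2 = \left(-987\right) 2 = -1974$)
$\frac{C}{P} - j = \frac{45427}{1554} - -1974 = 45427 \cdot \frac{1}{1554} + 1974 = \frac{45427}{1554} + 1974 = \frac{3113023}{1554}$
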